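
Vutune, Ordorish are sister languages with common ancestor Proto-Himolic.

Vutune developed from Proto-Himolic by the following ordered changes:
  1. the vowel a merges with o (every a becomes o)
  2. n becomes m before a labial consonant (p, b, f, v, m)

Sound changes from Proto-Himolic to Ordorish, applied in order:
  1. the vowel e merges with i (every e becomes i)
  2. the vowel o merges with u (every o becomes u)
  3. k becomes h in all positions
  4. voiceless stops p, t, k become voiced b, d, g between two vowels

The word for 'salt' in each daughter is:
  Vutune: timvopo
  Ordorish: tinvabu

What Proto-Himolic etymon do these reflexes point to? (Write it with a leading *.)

*tinvapo

Position 6: Vutune has p, Ordorish has b. Vutune preserves p here (none of its changes turn any other segment into p), so the proto-segment is *p.
Position 3: Vutune has m, Ordorish has n. Ordorish preserves n here (none of its changes turn any other segment into n), so the proto-segment is *n.
Position 7: Vutune has o, Ordorish has u. Taking the neighbouring segments as reconstructed: Vutune o could go back to *a or *o; Ordorish u could go back to *o or *u — the one source consistent with every daughter is *o.
Verify the candidate proto-form against each daughter:
Vutune: *tinvapo > tinvopo > timvopo  (by vowel merger, nasal place assimilation)
Ordorish: *tinvapo
  tinvapo (rule 1 does not apply)
  tinvapo → tinvapu   [vowel merger]
  tinvapu (rule 3 does not apply)
  tinvapu → tinvabu   [intervocalic voicing]
  giving Ordorish tinvabu.
No other proto-form is consistent with every reflex, so the reconstruction is *tinvapo.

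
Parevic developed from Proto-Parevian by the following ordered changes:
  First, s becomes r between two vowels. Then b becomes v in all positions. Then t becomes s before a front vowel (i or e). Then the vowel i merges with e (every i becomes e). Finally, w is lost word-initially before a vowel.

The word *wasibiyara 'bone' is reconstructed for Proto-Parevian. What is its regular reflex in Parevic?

Parevic: start from *wasibiyara.
  rule 1 (rhotacism): wasibiyara → waribiyara
  rule 2 (unconditioned shift): waribiyara → wariviyara
  rule 3: no change — wariviyara
  rule 4 (vowel merger): wariviyara → wareveyara
  rule 5 (glide loss): wareveyara → areveyara
  ⇒ Parevic areveyara

areveyara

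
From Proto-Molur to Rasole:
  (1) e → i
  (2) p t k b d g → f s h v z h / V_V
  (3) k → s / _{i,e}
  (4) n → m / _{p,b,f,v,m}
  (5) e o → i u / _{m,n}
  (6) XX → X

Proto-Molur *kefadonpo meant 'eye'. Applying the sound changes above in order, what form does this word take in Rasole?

sifazumpo

Rasole: start from *kefadonpo.
  rule 1 (vowel merger): kefadonpo → kifadonpo
  rule 2 (intervocalic lenition): kifadonpo → kifazonpo
  rule 3 (palatalisation): kifazonpo → sifazonpo
  rule 4 (nasal place assimilation): sifazonpo → sifazompo
  rule 5 (pre-nasal raising): sifazompo → sifazumpo
  rule 6: no change — sifazumpo
  ⇒ Rasole sifazumpo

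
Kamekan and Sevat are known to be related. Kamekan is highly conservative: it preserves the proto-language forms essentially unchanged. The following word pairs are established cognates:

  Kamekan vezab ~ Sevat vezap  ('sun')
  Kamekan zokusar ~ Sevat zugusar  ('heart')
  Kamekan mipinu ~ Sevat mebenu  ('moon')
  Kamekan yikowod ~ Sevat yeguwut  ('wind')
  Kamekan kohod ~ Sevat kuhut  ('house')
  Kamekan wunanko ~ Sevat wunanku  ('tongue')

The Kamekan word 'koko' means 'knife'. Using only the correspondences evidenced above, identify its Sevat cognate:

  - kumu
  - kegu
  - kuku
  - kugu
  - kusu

kugu

zokusar ~ zugusar, yikowod ~ yeguwut — Kamekan o corresponds to Sevat u after a consonant, before a consonant other than r, m, n, p, b, f, v.
yikowod ~ yeguwut — Kamekan k corresponds to Sevat g between vowels (before a back vowel).
wunanko ~ wunanku — Kamekan o corresponds to Sevat u word-finally.
Applying these to Kamekan 'koko':
  koko → kuko   (o→u after a consonant, before a consonant other than r, m, n, p, b, f, v)
  kuko → kugo   (k→g between vowels (before a back vowel))
  kugo → kugu   (o→u word-finally)
So the Sevat cognate is 'kugu'.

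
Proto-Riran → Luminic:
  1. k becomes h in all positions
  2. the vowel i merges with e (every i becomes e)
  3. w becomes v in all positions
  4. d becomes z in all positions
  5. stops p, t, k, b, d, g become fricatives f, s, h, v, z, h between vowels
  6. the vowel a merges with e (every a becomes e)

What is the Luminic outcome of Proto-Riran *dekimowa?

Luminic: *dekimowa > dehimowa > dehemowa > dehemova > zehemova > zehemove  (by unconditioned shift, vowel merger, unconditioned shift, unconditioned shift, vowel merger)

zehemove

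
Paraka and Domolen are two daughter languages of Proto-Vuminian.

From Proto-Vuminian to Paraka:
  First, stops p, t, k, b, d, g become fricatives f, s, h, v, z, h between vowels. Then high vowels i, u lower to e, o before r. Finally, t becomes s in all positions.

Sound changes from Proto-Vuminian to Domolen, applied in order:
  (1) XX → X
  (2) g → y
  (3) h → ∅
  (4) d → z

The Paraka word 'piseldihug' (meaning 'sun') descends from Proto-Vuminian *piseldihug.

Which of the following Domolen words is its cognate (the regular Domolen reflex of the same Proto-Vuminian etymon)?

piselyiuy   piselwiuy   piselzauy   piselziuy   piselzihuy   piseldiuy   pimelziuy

piselziuy

Domolen: *piseldihug > piseldihuy > piseldiuy > piselziuy  (by unconditioned shift, h-loss, unconditioned shift)
Only 'piselziuy' matches the regular Domolen development of *piseldihug.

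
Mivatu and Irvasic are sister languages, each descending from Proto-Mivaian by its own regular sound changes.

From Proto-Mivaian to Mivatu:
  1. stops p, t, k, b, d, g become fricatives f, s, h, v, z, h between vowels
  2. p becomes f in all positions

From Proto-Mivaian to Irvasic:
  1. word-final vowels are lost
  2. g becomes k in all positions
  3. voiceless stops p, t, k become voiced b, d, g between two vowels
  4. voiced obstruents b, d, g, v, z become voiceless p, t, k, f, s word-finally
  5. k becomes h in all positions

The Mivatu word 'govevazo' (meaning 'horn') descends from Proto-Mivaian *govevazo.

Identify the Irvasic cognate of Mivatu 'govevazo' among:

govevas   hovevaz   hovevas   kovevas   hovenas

hovevas

Irvasic: start from *govevazo.
  rule 1 (apocope): govevazo → govevaz
  rule 2 (unconditioned shift): govevaz → kovevaz
  rule 3: no change — kovevaz
  rule 4 (final devoicing): kovevaz → kovevas
  rule 5 (unconditioned shift): kovevas → hovevas
  ⇒ Irvasic hovevas
Among the options, 'hovevas' alone shows every Irvasic change applied in order.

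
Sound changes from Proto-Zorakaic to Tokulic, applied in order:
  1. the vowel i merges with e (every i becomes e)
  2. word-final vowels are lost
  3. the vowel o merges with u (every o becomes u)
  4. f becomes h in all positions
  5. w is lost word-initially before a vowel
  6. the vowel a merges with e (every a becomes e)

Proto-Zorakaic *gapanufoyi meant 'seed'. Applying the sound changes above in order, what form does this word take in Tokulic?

Tokulic: *gapanufoyi
  gapanufoyi → gapanufoye   [vowel merger]
  gapanufoye → gapanufoy   [apocope]
  gapanufoy → gapanufuy   [vowel merger]
  gapanufuy → gapanuhuy   [unconditioned shift]
  gapanuhuy (rule 5 does not apply)
  gapanuhuy → gepenuhuy   [vowel merger]
  giving Tokulic gepenuhuy.

gepenuhuy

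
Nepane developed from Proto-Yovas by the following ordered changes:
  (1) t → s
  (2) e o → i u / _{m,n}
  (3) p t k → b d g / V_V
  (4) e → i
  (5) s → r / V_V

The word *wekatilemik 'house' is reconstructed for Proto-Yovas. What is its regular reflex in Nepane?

wigarilimik

Nepane: *wekatilemik
  wekatilemik → wekasilemik   [unconditioned shift]
  wekasilemik → wekasilimik   [pre-nasal raising]
  wekasilimik → wegasilimik   [intervocalic voicing]
  wegasilimik → wigasilimik   [vowel merger]
  wigasilimik → wigarilimik   [rhotacism]
  giving Nepane wigarilimik.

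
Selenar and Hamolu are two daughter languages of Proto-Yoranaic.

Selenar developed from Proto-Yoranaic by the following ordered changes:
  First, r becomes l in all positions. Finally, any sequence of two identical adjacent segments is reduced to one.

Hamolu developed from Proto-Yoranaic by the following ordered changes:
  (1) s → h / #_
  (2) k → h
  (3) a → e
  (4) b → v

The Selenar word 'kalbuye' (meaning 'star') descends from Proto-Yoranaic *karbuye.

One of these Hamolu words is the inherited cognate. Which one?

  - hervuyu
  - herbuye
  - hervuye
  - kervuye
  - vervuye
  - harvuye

hervuye

Hamolu: *karbuye > harbuye > herbuye > hervuye  (by unconditioned shift, vowel merger, unconditioned shift)
Only 'hervuye' matches the regular Hamolu development of *karbuye.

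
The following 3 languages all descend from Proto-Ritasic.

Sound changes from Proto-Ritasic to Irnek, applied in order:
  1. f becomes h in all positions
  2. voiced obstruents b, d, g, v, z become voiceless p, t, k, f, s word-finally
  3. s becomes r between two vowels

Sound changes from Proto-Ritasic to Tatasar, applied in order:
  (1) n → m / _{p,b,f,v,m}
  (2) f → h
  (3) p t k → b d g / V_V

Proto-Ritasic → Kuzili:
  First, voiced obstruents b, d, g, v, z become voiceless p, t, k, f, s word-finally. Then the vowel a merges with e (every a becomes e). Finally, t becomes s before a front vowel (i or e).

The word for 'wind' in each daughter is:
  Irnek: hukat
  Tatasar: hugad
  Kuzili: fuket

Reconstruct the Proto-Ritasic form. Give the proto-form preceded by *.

*fukad

Position 3: Irnek has k, Tatasar has g, Kuzili has k. Taking the neighbouring segments as reconstructed: Irnek k can only go back to *k; Tatasar g could go back to *k or *g; Kuzili k can only go back to *k — the one source consistent with every daughter is *k.
Position 5: Irnek has t, Tatasar has d, Kuzili has t. Taking the neighbouring segments as reconstructed: Irnek t could go back to *t or *d; Tatasar d can only go back to *d; Kuzili t could go back to *t or *d — the one source consistent with every daughter is *d.
Position 1: Irnek has h, Tatasar has h, Kuzili has f. Taking the neighbouring segments as reconstructed: Irnek h could go back to *f or *h; Tatasar h could go back to *f or *h; Kuzili f can only go back to *f — the one source consistent with every daughter is *f.
Continuing position by position gives *fukad; check it forward:
Irnek: *fukad
  fukad → hukad   [unconditioned shift]
  hukad → hukat   [final devoicing]
  hukat (rule 3 does not apply)
  giving Irnek hukat.
Tatasar: *fukad
  fukad (rule 1 does not apply)
  fukad → hukad   [unconditioned shift]
  hukad → hugad   [intervocalic voicing]
  giving Tatasar hugad.
Kuzili: *fukad
  fukad → fukat   [final devoicing]
  fukat → fuket   [vowel merger]
  fuket (rule 3 does not apply)
  giving Kuzili fuket.
Only *fukad yields all of Irnek hukat, Tatasar hugad, Kuzili fuket.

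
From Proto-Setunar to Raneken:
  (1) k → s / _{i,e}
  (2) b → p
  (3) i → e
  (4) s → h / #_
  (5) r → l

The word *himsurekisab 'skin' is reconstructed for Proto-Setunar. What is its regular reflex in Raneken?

hemsulesesap

Raneken: *himsurekisab > himsuresisab > himsuresisap > hemsuresesap > hemsulesesap  (by palatalisation, unconditioned shift, vowel merger, unconditioned shift)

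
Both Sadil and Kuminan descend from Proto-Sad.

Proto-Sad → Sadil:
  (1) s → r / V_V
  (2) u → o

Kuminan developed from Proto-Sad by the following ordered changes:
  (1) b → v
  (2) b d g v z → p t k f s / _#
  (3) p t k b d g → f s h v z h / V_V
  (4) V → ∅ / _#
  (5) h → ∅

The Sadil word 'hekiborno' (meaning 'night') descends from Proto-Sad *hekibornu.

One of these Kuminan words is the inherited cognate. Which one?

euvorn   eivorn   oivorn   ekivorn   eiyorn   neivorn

Kuminan: start from *hekibornu.
  rule 1 (unconditioned shift): hekibornu → hekivornu
  rule 2: no change — hekivornu
  rule 3 (intervocalic lenition): hekivornu → hehivornu
  rule 4 (apocope): hehivornu → hehivorn
  rule 5 (h-loss): hehivorn → eivorn
  ⇒ Kuminan eivorn
Only 'eivorn' matches the regular Kuminan development of *hekibornu.

eivorn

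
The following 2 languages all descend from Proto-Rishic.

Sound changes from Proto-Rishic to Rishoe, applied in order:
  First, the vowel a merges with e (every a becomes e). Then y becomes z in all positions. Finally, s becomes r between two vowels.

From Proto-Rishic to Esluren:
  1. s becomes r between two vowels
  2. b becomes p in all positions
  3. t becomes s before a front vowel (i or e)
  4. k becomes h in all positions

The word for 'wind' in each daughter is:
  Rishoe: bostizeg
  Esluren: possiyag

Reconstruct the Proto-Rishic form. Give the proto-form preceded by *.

Position 4: Rishoe has t, Esluren has s. Rishoe preserves t here (none of its changes turn any other segment into t), so the proto-segment is *t.
Position 7: Rishoe has e, Esluren has a. Esluren preserves a here (none of its changes turn any other segment into a), so the proto-segment is *a.
Verify the candidate proto-form against each daughter:
Rishoe: *bostiyag > bostiyeg > bostizeg  (by vowel merger, unconditioned shift)
Esluren: start from *bostiyag.
  rule 1: no change — bostiyag
  rule 2 (unconditioned shift): bostiyag → postiyag
  rule 3 (palatalisation): postiyag → possiyag
  rule 4: no change — possiyag
  ⇒ Esluren possiyag
*bostiyag is the unique common source.

*bostiyag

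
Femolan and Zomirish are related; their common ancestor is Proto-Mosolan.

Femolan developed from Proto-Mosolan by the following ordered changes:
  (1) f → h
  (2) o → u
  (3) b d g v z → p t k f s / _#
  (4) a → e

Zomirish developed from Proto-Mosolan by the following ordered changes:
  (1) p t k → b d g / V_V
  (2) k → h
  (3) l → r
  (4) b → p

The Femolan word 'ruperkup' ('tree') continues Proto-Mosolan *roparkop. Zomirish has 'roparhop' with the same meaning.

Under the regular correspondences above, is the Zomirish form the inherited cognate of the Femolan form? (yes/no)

yes

Derive the expected Zomirish reflex of *roparkop:
Zomirish: start from *roparkop.
  rule 1 (intervocalic voicing): roparkop → robarkop
  rule 2 (unconditioned shift): robarkop → robarhop
  rule 3: no change — robarhop
  rule 4 (unconditioned shift): robarhop → roparhop
  ⇒ Zomirish roparhop
Zomirish 'roparhop' matches the regular reflex exactly, so the pair is cognate.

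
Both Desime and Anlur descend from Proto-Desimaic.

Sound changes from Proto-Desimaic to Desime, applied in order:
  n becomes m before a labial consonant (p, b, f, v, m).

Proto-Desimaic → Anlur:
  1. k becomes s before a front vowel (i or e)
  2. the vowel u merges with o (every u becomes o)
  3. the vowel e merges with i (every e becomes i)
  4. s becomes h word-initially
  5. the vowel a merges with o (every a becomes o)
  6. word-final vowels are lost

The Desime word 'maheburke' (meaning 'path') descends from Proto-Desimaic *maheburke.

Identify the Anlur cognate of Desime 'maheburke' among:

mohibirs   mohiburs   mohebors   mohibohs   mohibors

Anlur: *maheburke > maheburse > maheborse > mahiborsi > mohiborsi > mohibors  (by palatalisation, vowel merger, vowel merger, vowel merger, apocope)
Among the options, 'mohibors' alone shows every Anlur change applied in order.

mohibors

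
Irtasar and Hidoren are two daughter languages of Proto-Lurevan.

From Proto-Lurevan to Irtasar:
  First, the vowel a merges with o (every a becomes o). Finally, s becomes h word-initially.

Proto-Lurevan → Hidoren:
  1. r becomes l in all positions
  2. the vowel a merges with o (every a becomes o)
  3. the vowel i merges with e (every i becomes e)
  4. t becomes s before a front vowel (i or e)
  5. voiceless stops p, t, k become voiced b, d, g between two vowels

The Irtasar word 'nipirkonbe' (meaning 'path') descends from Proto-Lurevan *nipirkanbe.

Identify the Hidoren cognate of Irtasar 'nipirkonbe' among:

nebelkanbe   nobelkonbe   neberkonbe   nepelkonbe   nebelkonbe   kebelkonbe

nebelkonbe

Hidoren: *nipirkanbe
  nipirkanbe → nipilkanbe   [unconditioned shift]
  nipilkanbe → nipilkonbe   [vowel merger]
  nipilkonbe → nepelkonbe   [vowel merger]
  nepelkonbe (rule 4 does not apply)
  nepelkonbe → nebelkonbe   [intervocalic voicing]
  giving Hidoren nebelkonbe.
Among the options, 'nebelkonbe' alone shows every Hidoren change applied in order.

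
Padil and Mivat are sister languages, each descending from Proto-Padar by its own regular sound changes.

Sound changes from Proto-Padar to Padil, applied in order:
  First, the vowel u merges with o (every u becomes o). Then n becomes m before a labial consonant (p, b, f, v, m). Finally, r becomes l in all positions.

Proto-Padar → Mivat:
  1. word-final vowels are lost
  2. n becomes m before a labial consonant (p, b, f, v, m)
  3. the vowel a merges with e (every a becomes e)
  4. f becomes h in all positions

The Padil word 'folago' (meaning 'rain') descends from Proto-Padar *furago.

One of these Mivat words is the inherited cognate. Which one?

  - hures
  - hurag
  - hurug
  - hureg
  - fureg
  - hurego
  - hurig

Mivat: *furago
  furago → furag   [apocope]
  furag (rule 2 does not apply)
  furag → fureg   [vowel merger]
  fureg → hureg   [unconditioned shift]
  giving Mivat hureg.
Only 'hureg' matches the regular Mivat development of *furago.

hureg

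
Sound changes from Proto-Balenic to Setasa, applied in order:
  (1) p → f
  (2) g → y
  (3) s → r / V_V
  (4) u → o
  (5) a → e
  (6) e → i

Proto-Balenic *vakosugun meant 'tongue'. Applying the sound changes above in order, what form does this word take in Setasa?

vikoroyon

Setasa: *vakosugun > vakosuyun > vakoruyun > vakoroyon > vekoroyon > vikoroyon  (by unconditioned shift, rhotacism, vowel merger, vowel merger, vowel merger)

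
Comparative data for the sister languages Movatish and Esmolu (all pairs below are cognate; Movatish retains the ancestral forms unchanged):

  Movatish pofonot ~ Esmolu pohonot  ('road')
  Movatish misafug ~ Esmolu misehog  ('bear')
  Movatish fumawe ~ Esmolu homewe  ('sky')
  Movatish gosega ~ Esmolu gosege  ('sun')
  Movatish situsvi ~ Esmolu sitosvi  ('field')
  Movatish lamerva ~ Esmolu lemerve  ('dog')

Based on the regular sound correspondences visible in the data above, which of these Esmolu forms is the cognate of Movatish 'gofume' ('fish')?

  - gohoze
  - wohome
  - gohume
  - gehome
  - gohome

gohome

misafug ~ misehog — Movatish f corresponds to Esmolu h between vowels (before a back vowel).
fumawe ~ homewe — Movatish u corresponds to Esmolu o after a consonant, before a nasal.
Applying these to Movatish 'gofume':
  gofume → gohume   (f→h between vowels (before a back vowel))
  gohume → gohome   (u→o after a consonant, before a nasal)
So the Esmolu cognate is 'gohome'.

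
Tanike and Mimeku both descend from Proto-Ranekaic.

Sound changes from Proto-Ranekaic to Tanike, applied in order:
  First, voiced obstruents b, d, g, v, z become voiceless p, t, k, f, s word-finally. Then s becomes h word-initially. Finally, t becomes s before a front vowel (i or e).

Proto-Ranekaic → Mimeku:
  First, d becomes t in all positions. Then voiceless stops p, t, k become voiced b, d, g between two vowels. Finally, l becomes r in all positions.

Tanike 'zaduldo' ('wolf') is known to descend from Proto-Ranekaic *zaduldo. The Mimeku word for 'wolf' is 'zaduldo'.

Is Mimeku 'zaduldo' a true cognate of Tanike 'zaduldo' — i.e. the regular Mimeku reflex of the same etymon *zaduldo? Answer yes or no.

Derive the expected Mimeku reflex of *zaduldo:
Mimeku: *zaduldo
  zaduldo → zatulto   [unconditioned shift]
  zatulto → zadulto   [intervocalic voicing]
  zadulto → zadurto   [unconditioned shift]
  giving Mimeku zadurto.
The regular Mimeku reflex would be 'zadurto', but the attested form is 'zaduldo'. The correspondence is irregular, so they are not cognates (the Mimeku form has a different source).

no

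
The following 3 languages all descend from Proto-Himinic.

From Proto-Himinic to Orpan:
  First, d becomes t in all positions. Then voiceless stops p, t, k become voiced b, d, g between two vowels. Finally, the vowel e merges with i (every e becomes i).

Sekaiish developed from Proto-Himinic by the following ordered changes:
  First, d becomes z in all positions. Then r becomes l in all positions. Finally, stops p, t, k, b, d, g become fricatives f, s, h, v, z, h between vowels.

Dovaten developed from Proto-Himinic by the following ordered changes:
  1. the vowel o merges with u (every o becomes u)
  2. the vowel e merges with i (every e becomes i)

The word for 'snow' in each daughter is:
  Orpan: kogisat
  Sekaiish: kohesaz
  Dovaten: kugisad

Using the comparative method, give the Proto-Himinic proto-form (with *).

Position 3: Orpan has g, Sekaiish has h, Dovaten has g. Dovaten preserves g here (none of its changes turn any other segment into g), so the proto-segment is *g.
Position 2: Orpan has o, Sekaiish has o, Dovaten has u. Orpan preserves o here (none of its changes turn any other segment into o), so the proto-segment is *o.
This points to *kogesad. Verify forward in each daughter:
Orpan: start from *kogesad.
  rule 1 (unconditioned shift): kogesad → kogesat
  rule 2: no change — kogesat
  rule 3 (vowel merger): kogesat → kogisat
  ⇒ Orpan kogisat
Sekaiish: *kogesad > kogesaz > kohesaz  (by unconditioned shift, intervocalic lenition)
Dovaten: start from *kogesad.
  rule 1 (vowel merger): kogesad → kugesad
  rule 2 (vowel merger): kugesad → kugisad
  ⇒ Dovaten kugisad
*kogesad is the unique common source.

*kogesad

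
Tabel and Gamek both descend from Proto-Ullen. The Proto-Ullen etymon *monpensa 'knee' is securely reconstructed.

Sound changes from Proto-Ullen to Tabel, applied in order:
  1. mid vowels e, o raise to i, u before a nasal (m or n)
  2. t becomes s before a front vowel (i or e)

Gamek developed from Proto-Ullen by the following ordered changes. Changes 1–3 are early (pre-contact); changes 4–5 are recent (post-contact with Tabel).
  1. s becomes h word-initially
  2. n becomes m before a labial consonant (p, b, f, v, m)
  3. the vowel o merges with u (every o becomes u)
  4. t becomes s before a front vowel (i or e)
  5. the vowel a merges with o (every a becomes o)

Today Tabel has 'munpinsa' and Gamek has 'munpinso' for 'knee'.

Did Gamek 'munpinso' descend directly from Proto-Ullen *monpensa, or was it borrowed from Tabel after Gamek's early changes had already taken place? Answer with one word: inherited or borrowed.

borrowed

If inherited, *monpensa would pass through all of Gamek's changes:
Gamek: *monpensa > mompensa > mumpensa > mumpenso  (by nasal place assimilation, vowel merger, vowel merger)
If borrowed from Tabel 'munpinsa' after the early changes, it would undergo only the recent ones:
  rule 4 (palatalisation): no change (munpinsa)
  rule 5 (vowel merger): munpinsa → munpinso
  ⇒ as a loan: munpinso
Gamek 'munpinso' matches the loan outcome 'munpinso', not the inherited 'mumpenso' — it skipped the early Gamek changes, so it was borrowed from Tabel.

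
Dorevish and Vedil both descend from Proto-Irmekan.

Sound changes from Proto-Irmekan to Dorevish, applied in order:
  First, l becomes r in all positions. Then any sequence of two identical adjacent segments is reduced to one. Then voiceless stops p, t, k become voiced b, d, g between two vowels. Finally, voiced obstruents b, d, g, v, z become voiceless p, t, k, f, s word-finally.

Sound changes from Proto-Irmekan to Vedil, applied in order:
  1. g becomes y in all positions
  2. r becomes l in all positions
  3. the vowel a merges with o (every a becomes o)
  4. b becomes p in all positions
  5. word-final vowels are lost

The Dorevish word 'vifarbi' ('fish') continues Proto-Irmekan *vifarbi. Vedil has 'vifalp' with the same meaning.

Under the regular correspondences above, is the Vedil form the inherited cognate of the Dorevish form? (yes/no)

no

Derive the expected Vedil reflex of *vifarbi:
Vedil: *vifarbi > vifalbi > vifolbi > vifolpi > vifolp  (by unconditioned shift, vowel merger, unconditioned shift, apocope)
The regular Vedil reflex would be 'vifolp', but the attested form is 'vifalp'. The correspondence is irregular, so they are not cognates (the Vedil form has a different source).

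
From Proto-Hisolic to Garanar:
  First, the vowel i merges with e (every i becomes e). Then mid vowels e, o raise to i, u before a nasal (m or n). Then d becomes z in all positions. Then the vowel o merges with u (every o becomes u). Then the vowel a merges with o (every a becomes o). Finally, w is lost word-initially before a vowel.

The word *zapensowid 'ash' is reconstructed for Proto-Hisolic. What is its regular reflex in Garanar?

zopinsuwez

Garanar: start from *zapensowid.
  rule 1 (vowel merger): zapensowid → zapensowed
  rule 2 (pre-nasal raising): zapensowed → zapinsowed
  rule 3 (unconditioned shift): zapinsowed → zapinsowez
  rule 4 (vowel merger): zapinsowez → zapinsuwez
  rule 5 (vowel merger): zapinsuwez → zopinsuwez
  rule 6: no change — zopinsuwez
  ⇒ Garanar zopinsuwez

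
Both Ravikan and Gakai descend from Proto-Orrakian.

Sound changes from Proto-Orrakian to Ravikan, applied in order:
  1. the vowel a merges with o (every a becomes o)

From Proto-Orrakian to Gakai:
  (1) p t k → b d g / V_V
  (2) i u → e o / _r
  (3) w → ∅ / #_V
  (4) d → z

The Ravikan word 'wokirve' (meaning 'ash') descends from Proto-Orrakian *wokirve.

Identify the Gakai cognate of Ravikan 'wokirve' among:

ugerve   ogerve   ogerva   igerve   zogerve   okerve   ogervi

Gakai: start from *wokirve.
  rule 1 (intervocalic voicing): wokirve → wogirve
  rule 2 (pre-rhotic lowering): wogirve → wogerve
  rule 3 (glide loss): wogerve → ogerve
  rule 4: no change — ogerve
  ⇒ Gakai ogerve
Only 'ogerve' matches the regular Gakai development of *wokirve.

ogerve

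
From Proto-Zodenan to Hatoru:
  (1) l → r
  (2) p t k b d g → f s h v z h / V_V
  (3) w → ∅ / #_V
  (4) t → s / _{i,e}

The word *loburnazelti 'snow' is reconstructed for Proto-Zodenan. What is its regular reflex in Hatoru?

Hatoru: *loburnazelti
  loburnazelti → roburnazerti   [unconditioned shift]
  roburnazerti → rovurnazerti   [intervocalic lenition]
  rovurnazerti (rule 3 does not apply)
  rovurnazerti → rovurnazersi   [palatalisation]
  giving Hatoru rovurnazersi.

rovurnazersi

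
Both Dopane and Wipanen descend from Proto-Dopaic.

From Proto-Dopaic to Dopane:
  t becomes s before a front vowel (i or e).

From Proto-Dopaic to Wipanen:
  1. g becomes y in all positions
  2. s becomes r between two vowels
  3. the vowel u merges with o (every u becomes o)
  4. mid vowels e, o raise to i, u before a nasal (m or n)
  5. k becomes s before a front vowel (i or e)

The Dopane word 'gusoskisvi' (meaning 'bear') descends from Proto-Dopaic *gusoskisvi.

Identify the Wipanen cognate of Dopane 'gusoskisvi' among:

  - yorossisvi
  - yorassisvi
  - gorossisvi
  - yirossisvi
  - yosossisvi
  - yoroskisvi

yorossisvi

Wipanen: *gusoskisvi
  gusoskisvi → yusoskisvi   [unconditioned shift]
  yusoskisvi → yuroskisvi   [rhotacism]
  yuroskisvi → yoroskisvi   [vowel merger]
  yoroskisvi (rule 4 does not apply)
  yoroskisvi → yorossisvi   [palatalisation]
  giving Wipanen yorossisvi.
The other candidates each miss or misapply at least one Wipanen change.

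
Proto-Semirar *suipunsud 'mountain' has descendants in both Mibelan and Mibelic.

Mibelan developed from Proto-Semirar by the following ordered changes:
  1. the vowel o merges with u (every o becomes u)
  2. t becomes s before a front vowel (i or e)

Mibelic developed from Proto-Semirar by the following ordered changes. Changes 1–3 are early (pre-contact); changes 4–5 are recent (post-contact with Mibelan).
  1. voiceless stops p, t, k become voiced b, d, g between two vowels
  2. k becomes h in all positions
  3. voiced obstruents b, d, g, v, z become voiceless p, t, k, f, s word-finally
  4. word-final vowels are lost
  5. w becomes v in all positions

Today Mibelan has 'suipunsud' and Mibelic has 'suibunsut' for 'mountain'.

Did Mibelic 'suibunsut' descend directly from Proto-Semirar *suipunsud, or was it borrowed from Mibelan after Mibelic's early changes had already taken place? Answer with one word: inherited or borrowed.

If inherited, *suipunsud would pass through all of Mibelic's changes:
Mibelic: start from *suipunsud.
  rule 1 (intervocalic voicing): suipunsud → suibunsud
  rule 2: no change — suibunsud
  rule 3 (final devoicing): suibunsud → suibunsut
  rule 4: no change — suibunsut
  rule 5: no change — suibunsut
  ⇒ Mibelic suibunsut
If borrowed from Mibelan 'suipunsud' after the early changes, it would undergo only the recent ones:
  rule 4 (apocope): no change (suipunsud)
  rule 5 (unconditioned shift): no change (suipunsud)
  ⇒ as a loan: suipunsud
Mibelic 'suibunsut' matches the inherited outcome exactly, so it is an inherited cognate, not a loan.

inherited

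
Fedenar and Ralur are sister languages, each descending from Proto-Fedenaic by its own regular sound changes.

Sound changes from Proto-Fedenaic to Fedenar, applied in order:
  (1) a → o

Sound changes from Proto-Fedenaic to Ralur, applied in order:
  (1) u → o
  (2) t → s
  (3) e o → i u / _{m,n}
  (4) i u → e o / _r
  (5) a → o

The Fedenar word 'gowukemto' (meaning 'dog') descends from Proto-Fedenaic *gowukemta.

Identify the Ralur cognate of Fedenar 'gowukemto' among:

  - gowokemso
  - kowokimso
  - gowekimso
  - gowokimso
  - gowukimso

Ralur: *gowukemta > gowokemta > gowokemsa > gowokimsa > gowokimso  (by vowel merger, unconditioned shift, pre-nasal raising, vowel merger)

gowokimso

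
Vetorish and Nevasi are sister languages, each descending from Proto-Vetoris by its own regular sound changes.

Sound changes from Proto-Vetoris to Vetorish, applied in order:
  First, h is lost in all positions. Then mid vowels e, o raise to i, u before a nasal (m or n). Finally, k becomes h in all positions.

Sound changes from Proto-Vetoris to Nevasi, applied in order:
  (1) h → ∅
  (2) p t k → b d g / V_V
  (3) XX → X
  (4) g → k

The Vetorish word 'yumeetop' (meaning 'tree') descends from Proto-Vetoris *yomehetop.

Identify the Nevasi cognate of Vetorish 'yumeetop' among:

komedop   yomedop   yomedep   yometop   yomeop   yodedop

yomedop

Nevasi: start from *yomehetop.
  rule 1 (h-loss): yomehetop → yomeetop
  rule 2 (intervocalic voicing): yomeetop → yomeedop
  rule 3 (degemination): yomeedop → yomedop
  rule 4: no change — yomedop
  ⇒ Nevasi yomedop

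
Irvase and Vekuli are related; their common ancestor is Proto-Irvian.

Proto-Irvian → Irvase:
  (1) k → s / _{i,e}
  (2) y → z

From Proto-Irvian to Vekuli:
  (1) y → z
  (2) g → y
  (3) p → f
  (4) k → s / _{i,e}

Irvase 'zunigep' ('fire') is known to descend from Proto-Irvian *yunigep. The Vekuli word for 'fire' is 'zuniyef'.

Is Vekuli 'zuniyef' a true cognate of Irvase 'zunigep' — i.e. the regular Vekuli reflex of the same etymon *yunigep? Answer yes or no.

yes

Derive the expected Vekuli reflex of *yunigep:
Vekuli: *yunigep > zunigep > zuniyep > zuniyef  (by unconditioned shift, unconditioned shift, unconditioned shift)
Vekuli 'zuniyef' matches the regular reflex exactly, so the pair is cognate.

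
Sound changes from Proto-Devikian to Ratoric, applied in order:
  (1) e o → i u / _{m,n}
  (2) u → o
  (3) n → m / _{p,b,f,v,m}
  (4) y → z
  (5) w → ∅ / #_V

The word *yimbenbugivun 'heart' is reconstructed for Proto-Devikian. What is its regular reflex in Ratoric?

Ratoric: *yimbenbugivun > yimbinbugivun > yimbinbogivon > yimbimbogivon > zimbimbogivon  (by pre-nasal raising, vowel merger, nasal place assimilation, unconditioned shift)

zimbimbogivon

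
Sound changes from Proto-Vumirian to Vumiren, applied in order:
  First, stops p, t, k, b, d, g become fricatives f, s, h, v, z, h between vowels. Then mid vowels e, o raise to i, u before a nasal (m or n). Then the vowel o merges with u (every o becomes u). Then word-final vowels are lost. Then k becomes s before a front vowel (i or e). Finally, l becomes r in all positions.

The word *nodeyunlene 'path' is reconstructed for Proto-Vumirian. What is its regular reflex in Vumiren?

Vumiren: *nodeyunlene
  nodeyunlene → nozeyunlene   [intervocalic lenition]
  nozeyunlene → nozeyunline   [pre-nasal raising]
  nozeyunline → nuzeyunline   [vowel merger]
  nuzeyunline → nuzeyunlin   [apocope]
  nuzeyunlin (rule 5 does not apply)
  nuzeyunlin → nuzeyunrin   [unconditioned shift]
  giving Vumiren nuzeyunrin.

nuzeyunrin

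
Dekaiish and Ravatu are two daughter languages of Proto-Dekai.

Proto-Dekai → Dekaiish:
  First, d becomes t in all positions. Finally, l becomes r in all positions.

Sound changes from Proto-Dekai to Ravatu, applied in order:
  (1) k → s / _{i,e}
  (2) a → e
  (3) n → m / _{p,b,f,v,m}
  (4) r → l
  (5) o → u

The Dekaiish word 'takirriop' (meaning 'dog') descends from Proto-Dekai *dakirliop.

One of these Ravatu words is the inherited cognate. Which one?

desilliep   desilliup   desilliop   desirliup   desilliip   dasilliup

Ravatu: *dakirliop
  dakirliop → dasirliop   [palatalisation]
  dasirliop → desirliop   [vowel merger]
  desirliop (rule 3 does not apply)
  desirliop → desilliop   [unconditioned shift]
  desilliop → desilliup   [vowel merger]
  giving Ravatu desilliup.
Only 'desilliup' matches the regular Ravatu development of *dakirliop.

desilliup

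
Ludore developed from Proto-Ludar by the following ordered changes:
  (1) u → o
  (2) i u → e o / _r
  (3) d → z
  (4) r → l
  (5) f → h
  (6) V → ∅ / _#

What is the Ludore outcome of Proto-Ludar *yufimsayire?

yohimsayel

Ludore: *yufimsayire
  yufimsayire → yofimsayire   [vowel merger]
  yofimsayire → yofimsayere   [pre-rhotic lowering]
  yofimsayere (rule 3 does not apply)
  yofimsayere → yofimsayele   [unconditioned shift]
  yofimsayele → yohimsayele   [unconditioned shift]
  yohimsayele → yohimsayel   [apocope]
  giving Ludore yohimsayel.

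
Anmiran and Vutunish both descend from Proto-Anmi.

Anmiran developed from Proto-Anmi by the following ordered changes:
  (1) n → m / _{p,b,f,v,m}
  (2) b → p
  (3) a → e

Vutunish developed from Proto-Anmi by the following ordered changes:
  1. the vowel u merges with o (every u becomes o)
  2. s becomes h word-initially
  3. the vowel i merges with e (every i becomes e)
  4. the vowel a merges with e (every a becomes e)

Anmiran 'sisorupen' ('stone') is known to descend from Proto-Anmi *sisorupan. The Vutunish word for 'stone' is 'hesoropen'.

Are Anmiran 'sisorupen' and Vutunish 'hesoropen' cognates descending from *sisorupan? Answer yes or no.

Derive the expected Vutunish reflex of *sisorupan:
Vutunish: *sisorupan > sisoropan > hisoropan > hesoropan > hesoropen  (by vowel merger, debuccalisation, vowel merger, vowel merger)
Vutunish 'hesoropen' matches the regular reflex exactly, so the pair is cognate.

yes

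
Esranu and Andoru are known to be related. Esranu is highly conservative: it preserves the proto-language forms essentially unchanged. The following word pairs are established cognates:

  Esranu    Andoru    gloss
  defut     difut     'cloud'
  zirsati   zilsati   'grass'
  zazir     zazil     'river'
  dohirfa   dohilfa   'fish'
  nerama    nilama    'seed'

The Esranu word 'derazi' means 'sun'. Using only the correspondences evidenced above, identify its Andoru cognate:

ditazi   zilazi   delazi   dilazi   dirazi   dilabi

nerama ~ nilama — Esranu e corresponds to Andoru i after a consonant, before r.
nerama ~ nilama — Esranu r corresponds to Andoru l between vowels (before a back vowel).
Applying these to Esranu 'derazi':
  derazi → dirazi   (e→i after a consonant, before r)
  dirazi → dilazi   (r→l between vowels (before a back vowel))
So the Andoru cognate is 'dilazi'.

dilazi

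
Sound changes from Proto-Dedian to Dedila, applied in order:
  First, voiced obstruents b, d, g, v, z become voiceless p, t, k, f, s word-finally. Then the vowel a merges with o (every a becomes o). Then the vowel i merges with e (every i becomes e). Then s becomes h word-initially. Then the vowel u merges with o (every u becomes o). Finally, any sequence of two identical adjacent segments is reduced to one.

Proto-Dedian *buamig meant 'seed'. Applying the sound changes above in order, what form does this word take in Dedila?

bomek

Dedila: *buamig > buamik > buomik > buomek > boomek > bomek  (by final devoicing, vowel merger, vowel merger, vowel merger, degemination)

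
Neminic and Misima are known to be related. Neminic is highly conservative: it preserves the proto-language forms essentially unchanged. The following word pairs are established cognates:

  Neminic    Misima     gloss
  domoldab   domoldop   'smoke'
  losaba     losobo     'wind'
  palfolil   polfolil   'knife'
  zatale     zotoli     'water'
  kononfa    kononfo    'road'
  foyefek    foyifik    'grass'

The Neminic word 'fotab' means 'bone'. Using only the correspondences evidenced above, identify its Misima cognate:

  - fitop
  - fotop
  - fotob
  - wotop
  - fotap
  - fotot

domoldab ~ domoldop, losaba ~ losobo — Neminic a corresponds to Misima o after a consonant, before a labial obstruent.
domoldab ~ domoldop — Neminic b corresponds to Misima p word-finally.
Applying these to Neminic 'fotab':
  fotab → fotob   (a→o after a consonant, before a labial obstruent)
  fotob → fotop   (b→p word-finally)
So the Misima cognate is 'fotop'.

fotop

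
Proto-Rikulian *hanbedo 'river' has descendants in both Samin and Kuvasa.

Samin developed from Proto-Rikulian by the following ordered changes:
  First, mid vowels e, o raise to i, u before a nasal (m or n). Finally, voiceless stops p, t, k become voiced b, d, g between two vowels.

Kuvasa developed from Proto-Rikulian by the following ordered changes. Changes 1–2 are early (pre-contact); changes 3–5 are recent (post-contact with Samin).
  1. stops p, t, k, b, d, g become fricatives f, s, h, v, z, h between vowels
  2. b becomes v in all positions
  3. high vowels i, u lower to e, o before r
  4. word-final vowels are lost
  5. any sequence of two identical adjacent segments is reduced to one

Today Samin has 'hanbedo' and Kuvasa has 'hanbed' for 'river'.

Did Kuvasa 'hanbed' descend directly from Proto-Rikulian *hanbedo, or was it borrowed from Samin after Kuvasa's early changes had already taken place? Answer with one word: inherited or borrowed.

If inherited, *hanbedo would pass through all of Kuvasa's changes:
Kuvasa: *hanbedo > hanbezo > hanvezo > hanvez  (by intervocalic lenition, unconditioned shift, apocope)
If borrowed from Samin 'hanbedo' after the early changes, it would undergo only the recent ones:
  rule 3 (pre-rhotic lowering): no change (hanbedo)
  rule 4 (apocope): hanbedo → hanbed
  rule 5 (degemination): no change (hanbed)
  ⇒ as a loan: hanbed
Kuvasa 'hanbed' matches the loan outcome 'hanbed', not the inherited 'hanvez' — it skipped the early Kuvasa changes, so it was borrowed from Samin.

borrowed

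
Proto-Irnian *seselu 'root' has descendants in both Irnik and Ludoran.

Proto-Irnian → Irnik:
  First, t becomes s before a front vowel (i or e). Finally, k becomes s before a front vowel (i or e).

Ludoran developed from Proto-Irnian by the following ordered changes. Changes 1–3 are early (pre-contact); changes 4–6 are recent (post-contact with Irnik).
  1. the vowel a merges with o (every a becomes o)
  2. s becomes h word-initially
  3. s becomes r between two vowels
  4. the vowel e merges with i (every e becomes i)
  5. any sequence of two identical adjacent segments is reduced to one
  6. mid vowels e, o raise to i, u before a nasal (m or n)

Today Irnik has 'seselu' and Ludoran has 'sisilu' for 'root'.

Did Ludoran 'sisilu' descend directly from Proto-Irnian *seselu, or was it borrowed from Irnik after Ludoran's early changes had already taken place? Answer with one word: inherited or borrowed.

borrowed

If inherited, *seselu would pass through all of Ludoran's changes:
Ludoran: *seselu > heselu > herelu > hirilu  (by debuccalisation, rhotacism, vowel merger)
If borrowed from Irnik 'seselu' after the early changes, it would undergo only the recent ones:
  rule 4 (vowel merger): seselu → sisilu
  rule 5 (degemination): no change (sisilu)
  rule 6 (pre-nasal raising): no change (sisilu)
  ⇒ as a loan: sisilu
Ludoran 'sisilu' matches the loan outcome 'sisilu', not the inherited 'hirilu' — it skipped the early Ludoran changes, so it was borrowed from Irnik.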